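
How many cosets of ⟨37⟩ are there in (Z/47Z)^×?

2

The order of 37 must divide φ(47) = 47 − 1 = 46 = 2 · 23.
Divisors of 46: 1, 2, 23, 46.
Check 37^d mod 47 for each divisor in increasing order:
37^1 ≡ 37 (mod 47)
37^2 ≡ 6 (mod 47)
37^23 ≡ 1 (mod 47) ✓
Thus |⟨37⟩| = ord(37) = 23.
Index = |(Z/47Z)^×| / |⟨37⟩| = 46 / 23 = 2.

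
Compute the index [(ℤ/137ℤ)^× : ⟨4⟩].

ord(4) | φ(137) = 137 − 1 = 136 = 2^3 · 17.
Divisors of 136: 1, 2, 4, 8, 17, 34, 68, 136.
Check 4^d mod 137 for each divisor in increasing order:
4^1 ≡ 4 (mod 137)
4^2 ≡ 16 (mod 137)
4^4 ≡ 119 (mod 137)
4^8 ≡ 50 (mod 137)
4^17 ≡ 136 (mod 137)
4^34 ≡ 1 (mod 137) ✓
The order of 4 is 34, so the subgroup it generates has 34 elements.
[(Z/137Z)^× : ⟨4⟩] = 136/34 = 4.

4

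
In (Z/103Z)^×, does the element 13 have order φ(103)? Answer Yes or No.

No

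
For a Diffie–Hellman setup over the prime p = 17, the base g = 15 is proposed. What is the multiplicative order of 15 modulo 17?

8

By Lagrange's theorem, ord_17(15) divides φ(17) = 17 − 1 = 16 = 2^4.
Divisors of 16: 1, 2, 4, 8, 16.
Test each divisor d:
15^1 ≡ 15 (mod 17)
15^2 ≡ 4 (mod 17)
15^4 ≡ 16 (mod 17)
15^8 ≡ 1 (mod 17) ✓
So ord_17(15) = 8.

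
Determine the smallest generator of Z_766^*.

φ(766) = φ(2)·φ(383) = 1·382 = 382 = 2 · 191.
g is a primitive root iff g^(382/q) ≢ 1 (mod 766) for each prime q ∈ {2, 191}.
g = 2: gcd(2, 766) = 2 > 1, not a unit — skip.
g = 3: 3^191 ≡ 1 — hits 1, so not a primitive root.
g = 4: gcd(4, 766) = 2 > 1, not a unit — skip.
g = 5: 5^191 ≡ 765; 5^2 ≡ 25 — none is 1, so 5 is a primitive root.
The smallest primitive root modulo 766 is 5.

5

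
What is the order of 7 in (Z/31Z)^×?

Since 7 ∈ (Z/31Z)^×, its order divides φ(31) = 31 − 1 = 30 = 2 · 3 · 5.
Divisors of 30: 1, 2, 3, 5, 6, 10, 15, 30.
Evaluate successive powers at the divisors of 30:
7^1 ≡ 7
7^2 ≡ 18
7^3 ≡ 2
7^5 ≡ 5
7^6 ≡ 4
7^10 ≡ 25
7^15 ≡ 1
The smallest such exponent is 15, so the order of 7 is 15.

15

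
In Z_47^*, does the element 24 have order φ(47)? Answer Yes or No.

No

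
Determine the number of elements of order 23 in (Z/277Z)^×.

22

φ(277) = 277 − 1 = 276 = 2^2 · 3 · 23.
In a cyclic group of order 276, there are φ(d) elements of order d for each divisor d of 276, and zero for non-divisors.
23 | 276, and φ(23) = 23 − 1 = 22.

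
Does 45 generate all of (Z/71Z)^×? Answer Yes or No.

φ(71) = 71 − 1 = 70 = 2 · 5 · 7.
45 is a primitive root mod 71 iff 45^(φ(71)/q) ≢ 1 for every prime q | φ(71), i.e. q ∈ {2, 5, 7}.
45^35 ≡ 1 (mod 71)  [q = 2: ≡ 1 ✗]
45^14 ≡ 1 (mod 71)  [q = 5: ≡ 1 ✗]
45^10 ≡ 32 (mod 71)  [q = 7: ≢ 1 ✓]
45^35 ≡ 1 shows ord(45) | 35, strictly less than φ(71); not a primitive root.

No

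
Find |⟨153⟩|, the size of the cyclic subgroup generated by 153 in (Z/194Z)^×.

96

Since 153 ∈ (Z/194Z)^×, its order divides φ(194) = φ(2)·φ(97) = 1·96 = 96 = 2^5 · 3.
Divisors of 96: 1, 2, 3, 4, 6, 8, 12, 16, 24, 32, 48, 96.
Check 153^d mod 194 for each divisor in increasing order:
153^1 ≡ 153 (mod 194)
153^2 ≡ 129 (mod 194)
153^3 ≡ 143 (mod 194)
153^4 ≡ 151 (mod 194)
153^6 ≡ 79 (mod 194)
153^8 ≡ 103 (mod 194)
153^12 ≡ 33 (mod 194)
153^16 ≡ 133 (mod 194)
153^24 ≡ 119 (mod 194)
153^32 ≡ 35 (mod 194)
153^48 ≡ 193 (mod 194)
153^96 ≡ 1 (mod 194) ✓
Therefore the multiplicative order of 153 modulo 194 is 96.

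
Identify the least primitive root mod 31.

3

φ(31) = 31 − 1 = 30 = 2 · 3 · 5.
g is a primitive root iff g^(30/q) ≢ 1 (mod 31) for each prime q ∈ {2, 3, 5}.
g = 2: 2^15 ≡ 1 — hits 1, so not a primitive root.
g = 3: 3^15 ≡ 30; 3^10 ≡ 25; 3^6 ≡ 16 — none is 1, so 3 is a primitive root.
So 3 is the smallest generator of (Z/31Z)^×.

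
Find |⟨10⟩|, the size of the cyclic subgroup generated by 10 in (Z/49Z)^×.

By Lagrange's theorem, ord_49(10) divides φ(49) = φ(7^2) = 7·(7−1) = 42 = 2 · 3 · 7.
Divisors of 42: 1, 2, 3, 6, 7, 14, 21, 42.
Compute 10^d (mod 49) for the divisors d until we hit 1:
10^1 ≡ 10
10^2 ≡ 2
10^3 ≡ 20
10^6 ≡ 8
10^7 ≡ 31
10^14 ≡ 30
10^21 ≡ 48
10^42 ≡ 1
Therefore the multiplicative order of 10 modulo 49 is 42.

42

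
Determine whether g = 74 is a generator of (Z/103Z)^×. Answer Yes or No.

Yes

φ(103) = 103 − 1 = 102 = 2 · 3 · 17.
It suffices to check that the order of 74 is not a proper divisor of 102: compute 74^(102/q) for q ∈ {2, 3, 17}.
74^51 ≡ 102 (mod 103)  [q = 2: ≢ 1 ✓]
74^34 ≡ 46 (mod 103)  [q = 3: ≢ 1 ✓]
74^6 ≡ 72 (mod 103)  [q = 17: ≢ 1 ✓]
None equal 1, so ord_103(74) = 102: 74 is a primitive root.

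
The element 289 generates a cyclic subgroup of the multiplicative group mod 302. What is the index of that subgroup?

2

By Lagrange's theorem, ord_302(289) divides φ(302) = φ(2)·φ(151) = 1·150 = 150 = 2 · 3 · 5^2.
Divisors of 150: 1, 2, 3, 5, 6, 10, 15, 25, 30, 50, 75, 150.
Evaluate successive powers at the divisors of 150:
289^1 ≡ 289
289^2 ≡ 169
289^3 ≡ 219
289^5 ≡ 167
289^6 ≡ 245
289^10 ≡ 105
289^15 ≡ 19
289^25 ≡ 183
289^30 ≡ 59
289^50 ≡ 269
289^75 ≡ 1
Thus |⟨289⟩| = ord(289) = 75.
Index = |(Z/302Z)^×| / |⟨289⟩| = 150 / 75 = 2.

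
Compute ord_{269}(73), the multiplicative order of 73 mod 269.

ord(73) | φ(269) = 269 − 1 = 268 = 2^2 · 67.
Divisors of 268: 1, 2, 4, 67, 134, 268.
Compute 73^d (mod 269) for the divisors d until we hit 1:
73^1 ≡ 73 (mod 269)
73^2 ≡ 218 (mod 269)
73^4 ≡ 180 (mod 269)
73^67 ≡ 268 (mod 269)
73^134 ≡ 1 (mod 269) ✓
The smallest such exponent is 134, so the order of 73 is 134.

134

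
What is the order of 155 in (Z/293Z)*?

4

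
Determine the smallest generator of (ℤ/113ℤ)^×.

φ(113) = 113 − 1 = 112 = 2^4 · 7.
g is a primitive root iff g^(112/q) ≢ 1 (mod 113) for each prime q ∈ {2, 7}.
g = 2: 2^56 ≡ 1 — hits 1, so not a primitive root.
g = 3: 3^56 ≡ 112; 3^16 ≡ 49 — none is 1, so 3 is a primitive root.
So 3 is the smallest generator of (Z/113Z)^×.

3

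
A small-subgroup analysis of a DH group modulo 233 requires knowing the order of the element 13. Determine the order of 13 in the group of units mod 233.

The order of 13 must divide φ(233) = 233 − 1 = 232 = 2^3 · 29.
Divisors of 232: 1, 2, 4, 8, 29, 58, 116, 232.
Evaluate successive powers at the divisors of 232:
13^1 ≡ 13
13^2 ≡ 169
13^4 ≡ 135
13^8 ≡ 51
13^29 ≡ 89
13^58 ≡ 232
13^116 ≡ 1
Therefore the multiplicative order of 13 modulo 233 is 116.

116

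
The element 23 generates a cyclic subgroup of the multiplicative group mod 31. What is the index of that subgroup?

3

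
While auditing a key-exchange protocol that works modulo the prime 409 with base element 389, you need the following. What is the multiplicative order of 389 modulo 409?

51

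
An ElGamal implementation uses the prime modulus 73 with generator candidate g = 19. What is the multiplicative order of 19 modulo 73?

ord(19) | φ(73) = 73 − 1 = 72 = 2^3 · 3^2.
Divisors of 72: 1, 2, 3, 4, 6, 8, 9, 12, 18, 24, 36, 72.
Test each divisor d:
19^1 ≡ 19 (mod 73)
19^2 ≡ 69 (mod 73)
19^3 ≡ 70 (mod 73)
19^4 ≡ 16 (mod 73)
19^6 ≡ 9 (mod 73)
19^8 ≡ 37 (mod 73)
19^9 ≡ 46 (mod 73)
19^12 ≡ 8 (mod 73)
19^18 ≡ 72 (mod 73)
19^24 ≡ 64 (mod 73)
19^36 ≡ 1 (mod 73) ✓
The smallest such exponent is 36, so the order of 19 is 36.

36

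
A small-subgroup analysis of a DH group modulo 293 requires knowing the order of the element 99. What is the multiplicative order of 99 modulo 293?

The order of 99 must divide φ(293) = 293 − 1 = 292 = 2^2 · 73.
Divisors of 292: 1, 2, 4, 73, 146, 292.
Check 99^d mod 293 for each divisor in increasing order:
99^1 ≡ 99 (mod 293)
99^2 ≡ 132 (mod 293)
99^4 ≡ 137 (mod 293)
99^73 ≡ 138 (mod 293)
99^146 ≡ 292 (mod 293)
99^292 ≡ 1 (mod 293) ✓
The smallest such exponent is 292, so the order of 99 is 292.

292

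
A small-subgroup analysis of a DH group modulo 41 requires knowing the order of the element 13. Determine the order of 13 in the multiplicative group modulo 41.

The order of 13 must divide φ(41) = 41 − 1 = 40 = 2^3 · 5.
Divisors of 40: 1, 2, 4, 5, 8, 10, 20, 40.
Compute 13^d (mod 41) for the divisors d until we hit 1:
13^1 ≡ 13
13^2 ≡ 5
13^4 ≡ 25
13^5 ≡ 38
13^8 ≡ 10
13^10 ≡ 9
13^20 ≡ 40
13^40 ≡ 1
The smallest such exponent is 40, so the order of 13 is 40.

40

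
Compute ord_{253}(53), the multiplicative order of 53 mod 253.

110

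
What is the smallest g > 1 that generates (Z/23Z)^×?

φ(23) = 23 − 1 = 22 = 2 · 11.
g is a primitive root iff g^(22/q) ≢ 1 (mod 23) for each prime q ∈ {2, 11}.
g = 2: 2^11 ≡ 1 — hits 1, so not a primitive root.
g = 3: 3^11 ≡ 1 — hits 1, so not a primitive root.
g = 4: 4^11 ≡ 1 — hits 1, so not a primitive root.
g = 5: 5^11 ≡ 22; 5^2 ≡ 2 — none is 1, so 5 is a primitive root.
So 5 is the smallest generator of (Z/23Z)^×.

5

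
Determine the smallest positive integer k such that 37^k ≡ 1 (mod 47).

23

ord(37) | φ(47) = 47 − 1 = 46 = 2 · 23.
Divisors of 46: 1, 2, 23, 46.
Compute 37^d (mod 47) for the divisors d until we hit 1:
37^1 ≡ 37 (mod 47)
37^2 ≡ 6 (mod 47)
37^23 ≡ 1 (mod 47) ✓
Hence ord(37) = 23.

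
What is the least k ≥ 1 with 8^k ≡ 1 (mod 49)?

By Lagrange's theorem, ord_49(8) divides φ(49) = φ(7^2) = 7·(7−1) = 42 = 2 · 3 · 7.
Divisors of 42: 1, 2, 3, 6, 7, 14, 21, 42.
Check 8^d mod 49 for each divisor in increasing order:
8^1 ≡ 8 (mod 49)
8^2 ≡ 15 (mod 49)
8^3 ≡ 22 (mod 49)
8^6 ≡ 43 (mod 49)
8^7 ≡ 1 (mod 49) ✓
So ord_49(8) = 7.

7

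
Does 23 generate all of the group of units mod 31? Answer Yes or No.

No

φ(31) = 31 − 1 = 30 = 2 · 3 · 5.
23 is a primitive root mod 31 iff 23^(φ(31)/q) ≢ 1 for every prime q | φ(31), i.e. q ∈ {2, 3, 5}.
23^15 ≡ 30 (mod 31)  [q = 2: ≢ 1 ✓]
23^10 ≡ 1 (mod 31)  [q = 3: ≡ 1 ✗]
23^6 ≡ 8 (mod 31)  [q = 5: ≢ 1 ✓]
The check at q = 3 fails, so 23 generates a proper subgroup.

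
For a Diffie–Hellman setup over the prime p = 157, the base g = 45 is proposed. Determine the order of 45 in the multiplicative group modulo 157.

52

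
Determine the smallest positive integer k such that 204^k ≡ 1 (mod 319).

10

By Lagrange's theorem, ord_319(204) divides φ(319) = φ(11·29) = (11−1)·(29−1) = 10·28 = 280 = 2^3 · 5 · 7.
Divisors of 280: 1, 2, 4, 5, 7, 8, 10, 14, 20, 28, 35, 40, 56, 70, 140, 280.
Check 204^d mod 319 for each divisor in increasing order:
204^1 ≡ 204 (mod 319)
204^2 ≡ 146 (mod 319)
204^4 ≡ 262 (mod 319)
204^5 ≡ 175 (mod 319)
204^7 ≡ 30 (mod 319)
204^8 ≡ 59 (mod 319)
204^10 ≡ 1 (mod 319) ✓
The smallest such exponent is 10, so the order of 204 is 10.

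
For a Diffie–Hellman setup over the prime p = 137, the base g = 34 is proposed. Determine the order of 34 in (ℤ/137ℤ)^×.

ord(34) | φ(137) = 137 − 1 = 136 = 2^3 · 17.
Divisors of 136: 1, 2, 4, 8, 17, 34, 68, 136.
Evaluate successive powers at the divisors of 136:
34^1 ≡ 34
34^2 ≡ 60
34^4 ≡ 38
34^8 ≡ 74
34^17 ≡ 1
Hence ord(34) = 17.

17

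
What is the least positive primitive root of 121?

2

φ(121) = φ(11^2) = 11·(11−1) = 110 = 2 · 5 · 11.
g is a primitive root iff g^(110/q) ≢ 1 (mod 121) for each prime q ∈ {2, 5, 11}.
g = 2: 2^55 ≡ 120; 2^22 ≡ 81; 2^10 ≡ 56 — none is 1, so 2 is a primitive root.
Hence the least primitive root of 121 is 2.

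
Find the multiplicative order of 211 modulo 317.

316

Since 211 ∈ (Z/317Z)^×, its order divides φ(317) = 317 − 1 = 316 = 2^2 · 79.
Divisors of 316: 1, 2, 4, 79, 158, 316.
Check 211^d mod 317 for each divisor in increasing order:
211^1 ≡ 211
211^2 ≡ 141
211^4 ≡ 227
211^79 ≡ 203
211^158 ≡ 316
211^316 ≡ 1
So ord_317(211) = 316.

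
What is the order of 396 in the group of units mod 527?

By Lagrange's theorem, ord_527(396) divides φ(527) = φ(17·31) = (17−1)·(31−1) = 16·30 = 480 = 2^5 · 3 · 5.
Divisors of 480: 1, 2, 3, 4, 5, 6, 8, 10, 12, 15, 16, 20, 24, 30, 32, 40, 48, 60, 80, 96, 120, 160, 240, 480.
Test each divisor d:
396^1 ≡ 396 (mod 527)
396^2 ≡ 297 (mod 527)
396^3 ≡ 91 (mod 527)
396^4 ≡ 200 (mod 527)
396^5 ≡ 150 (mod 527)
396^6 ≡ 376 (mod 527)
396^8 ≡ 475 (mod 527)
396^10 ≡ 366 (mod 527)
396^12 ≡ 140 (mod 527)
396^15 ≡ 92 (mod 527)
396^16 ≡ 69 (mod 527)
396^20 ≡ 98 (mod 527)
396^24 ≡ 101 (mod 527)
396^30 ≡ 32 (mod 527)
396^32 ≡ 18 (mod 527)
396^40 ≡ 118 (mod 527)
396^48 ≡ 188 (mod 527)
396^60 ≡ 497 (mod 527)
396^80 ≡ 222 (mod 527)
396^96 ≡ 35 (mod 527)
396^120 ≡ 373 (mod 527)
396^160 ≡ 273 (mod 527)
396^240 ≡ 1 (mod 527) ✓
The smallest such exponent is 240, so the order of 396 is 240.

240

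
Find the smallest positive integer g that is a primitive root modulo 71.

φ(71) = 71 − 1 = 70 = 2 · 5 · 7.
Test candidates g = 2, 3, … against the prime factors q ∈ {2, 5, 7} of φ(71): g is a generator iff g^(70/q) ≢ 1 for every such q.
g = 2: 2^35 ≡ 1 — hits 1, so not a primitive root.
g = 3: 3^35 ≡ 1 — hits 1, so not a primitive root.
g = 4: 4^35 ≡ 1 — hits 1, so not a primitive root.
g = 5: 5^35 ≡ 1 — hits 1, so not a primitive root.
g = 6: 6^35 ≡ 1 — hits 1, so not a primitive root.
g = 7: 7^35 ≡ 70; 7^14 ≡ 54; 7^10 ≡ 45 — none is 1, so 7 is a primitive root.
Hence the least primitive root of 71 is 7.

7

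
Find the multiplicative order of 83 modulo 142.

35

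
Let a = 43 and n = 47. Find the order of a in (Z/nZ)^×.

46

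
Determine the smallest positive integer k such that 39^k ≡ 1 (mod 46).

11

Since 39 ∈ (Z/46Z)^×, its order divides φ(46) = φ(2)·φ(23) = 1·22 = 22 = 2 · 11.
Divisors of 22: 1, 2, 11, 22.
Compute 39^d (mod 46) for the divisors d until we hit 1:
39^1 ≡ 39 (mod 46)
39^2 ≡ 3 (mod 46)
39^11 ≡ 1 (mod 46) ✓
Therefore the multiplicative order of 39 modulo 46 is 11.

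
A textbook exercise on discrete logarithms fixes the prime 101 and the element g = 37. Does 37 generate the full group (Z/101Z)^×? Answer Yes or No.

φ(101) = 101 − 1 = 100 = 2^2 · 5^2.
37 is a primitive root mod 101 iff 37^(φ(101)/q) ≢ 1 for every prime q | φ(101), i.e. q ∈ {2, 5}.
37^50 ≡ 1 (mod 101)  [q = 2: ≡ 1 ✗]
37^20 ≡ 95 (mod 101)  [q = 5: ≢ 1 ✓]
37^50 ≡ 1 shows ord(37) | 50, strictly less than φ(101); not a primitive root.

No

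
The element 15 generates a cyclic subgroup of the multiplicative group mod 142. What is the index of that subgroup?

The order of 15 must divide φ(142) = φ(2)·φ(71) = 1·70 = 70 = 2 · 5 · 7.
Divisors of 70: 1, 2, 5, 7, 10, 14, 35, 70.
Compute 15^d (mod 142) for the divisors d until we hit 1:
15^1 ≡ 15 (mod 142)
15^2 ≡ 83 (mod 142)
15^5 ≡ 101 (mod 142)
15^7 ≡ 5 (mod 142)
15^10 ≡ 119 (mod 142)
15^14 ≡ 25 (mod 142)
15^35 ≡ 1 (mod 142) ✓
Thus |⟨15⟩| = ord(15) = 35.
Index = |(Z/142Z)^×| / |⟨15⟩| = 70 / 35 = 2.

2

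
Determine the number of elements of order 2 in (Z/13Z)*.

1

φ(13) = 13 − 1 = 12 = 2^2 · 3.
(Z/13Z)^× is cyclic (|G| = 12); a cyclic group of order m has exactly φ(d) elements of each order d | m, and none otherwise.
2 | 12, and φ(2) = 2 − 1 = 1.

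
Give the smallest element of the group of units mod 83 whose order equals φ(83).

2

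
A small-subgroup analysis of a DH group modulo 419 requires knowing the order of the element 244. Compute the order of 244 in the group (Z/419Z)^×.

Since 244 ∈ (Z/419Z)^×, its order divides φ(419) = 419 − 1 = 418 = 2 · 11 · 19.
Divisors of 418: 1, 2, 11, 19, 22, 38, 209, 418.
Compute 244^d (mod 419) for the divisors d until we hit 1:
244^1 ≡ 244 (mod 419)
244^2 ≡ 38 (mod 419)
244^11 ≡ 312 (mod 419)
244^19 ≡ 406 (mod 419)
244^22 ≡ 136 (mod 419)
244^38 ≡ 169 (mod 419)
244^209 ≡ 418 (mod 419)
244^418 ≡ 1 (mod 419) ✓
The smallest such exponent is 418, so the order of 244 is 418.

418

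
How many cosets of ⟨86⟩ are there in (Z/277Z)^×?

2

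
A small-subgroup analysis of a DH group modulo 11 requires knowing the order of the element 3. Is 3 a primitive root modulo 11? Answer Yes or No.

No

φ(11) = 11 − 1 = 10 = 2 · 5.
An element g generates (Z/11Z)^× iff g^(10/q) ≢ 1 (mod 11) for each prime q ∈ {2, 5}.
3^5 ≡ 1 (mod 11)  [q = 2: ≡ 1 ✗]
3^2 ≡ 9 (mod 11)  [q = 5: ≢ 1 ✓]
3^5 ≡ 1 shows ord(3) | 5, strictly less than φ(11); not a primitive root.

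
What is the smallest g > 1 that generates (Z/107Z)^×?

φ(107) = 107 − 1 = 106 = 2 · 53.
Test candidates g = 2, 3, … against the prime factors q ∈ {2, 53} of φ(107): g is a generator iff g^(106/q) ≢ 1 for every such q.
g = 2: 2^53 ≡ 106; 2^2 ≡ 4 — none is 1, so 2 is a primitive root.
The smallest primitive root modulo 107 is 2.

2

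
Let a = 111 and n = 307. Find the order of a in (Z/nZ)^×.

The order of 111 must divide φ(307) = 307 − 1 = 306 = 2 · 3^2 · 17.
Divisors of 306: 1, 2, 3, 6, 9, 17, 18, 34, 51, 102, 153, 306.
Evaluate successive powers at the divisors of 306:
111^1 ≡ 111 (mod 307)
111^2 ≡ 41 (mod 307)
111^3 ≡ 253 (mod 307)
111^6 ≡ 153 (mod 307)
111^9 ≡ 27 (mod 307)
111^17 ≡ 214 (mod 307)
111^18 ≡ 115 (mod 307)
111^34 ≡ 53 (mod 307)
111^51 ≡ 290 (mod 307)
111^102 ≡ 289 (mod 307)
111^153 ≡ 306 (mod 307)
111^306 ≡ 1 (mod 307) ✓
Hence ord(111) = 306.

306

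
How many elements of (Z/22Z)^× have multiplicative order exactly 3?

φ(22) = φ(2)·φ(11) = 1·10 = 10 = 2 · 5.
(Z/22Z)^× is cyclic (|G| = 10); a cyclic group of order m has exactly φ(d) elements of each order d | m, and none otherwise.
Since 3 ∤ 10, the count is 0.

0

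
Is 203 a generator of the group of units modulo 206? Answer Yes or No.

No

φ(206) = φ(2)·φ(103) = 1·102 = 102 = 2 · 3 · 17.
It suffices to check that the order of 203 is not a proper divisor of 102: compute 203^(102/q) for q ∈ {2, 3, 17}.
203^51 ≡ 1 (mod 206)  [q = 2: ≡ 1 ✗]
203^34 ≡ 1 (mod 206)  [q = 3: ≡ 1 ✗]
203^6 ≡ 111 (mod 206)  [q = 17: ≢ 1 ✓]
Since 203^51 ≡ 1, the order of 203 divides 51 < 102, so 203 is not a primitive root.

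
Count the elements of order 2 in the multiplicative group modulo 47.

1

φ(47) = 47 − 1 = 46 = 2 · 23.
Since (Z/47Z)^× is cyclic of order 46, the number of elements of order d is φ(d) when d | 46 and 0 otherwise.
2 | 46, and φ(2) = 2 − 1 = 1.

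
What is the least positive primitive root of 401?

3

φ(401) = 401 − 1 = 400 = 2^4 · 5^2.
Test candidates g = 2, 3, … against the prime factors q ∈ {2, 5} of φ(401): g is a generator iff g^(400/q) ≢ 1 for every such q.
g = 2: 2^200 ≡ 1 — hits 1, so not a primitive root.
g = 3: 3^200 ≡ 400; 3^80 ≡ 72 — none is 1, so 3 is a primitive root.
Hence the least primitive root of 401 is 3.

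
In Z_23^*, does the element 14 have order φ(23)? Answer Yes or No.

Yes

φ(23) = 23 − 1 = 22 = 2 · 11.
An element g generates (Z/23Z)^× iff g^(22/q) ≢ 1 (mod 23) for each prime q ∈ {2, 11}.
14^11 ≡ 22 (mod 23)  [q = 2: ≢ 1 ✓]
14^2 ≡ 12 (mod 23)  [q = 11: ≢ 1 ✓]
All checks pass, so 14 has order 22 and is a primitive root modulo 23.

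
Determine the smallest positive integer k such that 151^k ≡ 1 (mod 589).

Since 151 ∈ (Z/589Z)^×, its order divides φ(589) = φ(19·31) = (19−1)·(31−1) = 18·30 = 540 = 2^2 · 3^3 · 5.
Divisors of 540: 1, 2, 3, 4, 5, 6, 9, 10, 12, 15, 18, 20, 27, 30, 36, 45, 54, 60, 90, 108, 135, 180, 270, 540.
Test each divisor d:
151^1 ≡ 151 (mod 589)
151^2 ≡ 419 (mod 589)
151^3 ≡ 246 (mod 589)
151^4 ≡ 39 (mod 589)
151^5 ≡ 588 (mod 589)
151^6 ≡ 438 (mod 589)
151^9 ≡ 550 (mod 589)
151^10 ≡ 1 (mod 589) ✓
Hence ord(151) = 10.

10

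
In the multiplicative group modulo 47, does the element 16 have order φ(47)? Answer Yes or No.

No

φ(47) = 47 − 1 = 46 = 2 · 23.
An element g generates (Z/47Z)^× iff g^(46/q) ≢ 1 (mod 47) for each prime q ∈ {2, 23}.
16^23 ≡ 1 (mod 47)  [q = 2: ≡ 1 ✗]
16^2 ≡ 21 (mod 47)  [q = 23: ≢ 1 ✓]
The check at q = 2 fails, so 16 generates a proper subgroup.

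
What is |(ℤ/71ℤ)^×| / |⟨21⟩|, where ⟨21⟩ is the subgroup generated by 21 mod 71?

1

By Lagrange's theorem, ord_71(21) divides φ(71) = 71 − 1 = 70 = 2 · 5 · 7.
Divisors of 70: 1, 2, 5, 7, 10, 14, 35, 70.
Check 21^d mod 71 for each divisor in increasing order:
21^1 ≡ 21 (mod 71)
21^2 ≡ 15 (mod 71)
21^5 ≡ 39 (mod 71)
21^7 ≡ 17 (mod 71)
21^10 ≡ 30 (mod 71)
21^14 ≡ 5 (mod 71)
21^35 ≡ 70 (mod 71)
21^70 ≡ 1 (mod 71) ✓
The order of 21 is 70, so the subgroup it generates has 70 elements.
Index = |(Z/71Z)^×| / |⟨21⟩| = 70 / 70 = 1.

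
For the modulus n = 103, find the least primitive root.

φ(103) = 103 − 1 = 102 = 2 · 3 · 17.
Test candidates g = 2, 3, … against the prime factors q ∈ {2, 3, 17} of φ(103): g is a generator iff g^(102/q) ≢ 1 for every such q.
g = 2: 2^51 ≡ 1 — hits 1, so not a primitive root.
g = 3: 3^51 ≡ 102; 3^34 ≡ 1 — hits 1, so not a primitive root.
g = 4: 4^51 ≡ 1 — hits 1, so not a primitive root.
g = 5: 5^51 ≡ 102; 5^34 ≡ 56; 5^6 ≡ 72 — none is 1, so 5 is a primitive root.
Hence the least primitive root of 103 is 5.

5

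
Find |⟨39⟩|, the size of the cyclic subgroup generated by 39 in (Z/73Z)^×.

72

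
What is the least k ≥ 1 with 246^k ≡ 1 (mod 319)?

140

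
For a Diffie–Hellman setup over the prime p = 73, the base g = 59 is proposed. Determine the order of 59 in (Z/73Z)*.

72

The order of 59 must divide φ(73) = 73 − 1 = 72 = 2^3 · 3^2.
Divisors of 72: 1, 2, 3, 4, 6, 8, 9, 12, 18, 24, 36, 72.
Test each divisor d:
59^1 ≡ 59 (mod 73)
59^2 ≡ 50 (mod 73)
59^3 ≡ 30 (mod 73)
59^4 ≡ 18 (mod 73)
59^6 ≡ 24 (mod 73)
59^8 ≡ 32 (mod 73)
59^9 ≡ 63 (mod 73)
59^12 ≡ 65 (mod 73)
59^18 ≡ 27 (mod 73)
59^24 ≡ 64 (mod 73)
59^36 ≡ 72 (mod 73)
59^72 ≡ 1 (mod 73) ✓
The smallest such exponent is 72, so the order of 59 is 72.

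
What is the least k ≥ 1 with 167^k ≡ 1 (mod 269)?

268

By Lagrange's theorem, ord_269(167) divides φ(269) = 269 − 1 = 268 = 2^2 · 67.
Divisors of 268: 1, 2, 4, 67, 134, 268.
Test each divisor d:
167^1 ≡ 167 (mod 269)
167^2 ≡ 182 (mod 269)
167^4 ≡ 37 (mod 269)
167^67 ≡ 187 (mod 269)
167^134 ≡ 268 (mod 269)
167^268 ≡ 1 (mod 269) ✓
So ord_269(167) = 268.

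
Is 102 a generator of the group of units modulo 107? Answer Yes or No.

No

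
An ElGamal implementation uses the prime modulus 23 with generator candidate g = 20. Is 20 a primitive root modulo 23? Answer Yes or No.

φ(23) = 23 − 1 = 22 = 2 · 11.
20 is a primitive root mod 23 iff 20^(φ(23)/q) ≢ 1 for every prime q | φ(23), i.e. q ∈ {2, 11}.
20^11 ≡ 22 (mod 23)  [q = 2: ≢ 1 ✓]
20^2 ≡ 9 (mod 23)  [q = 11: ≢ 1 ✓]
All checks pass, so 20 has order 22 and is a primitive root modulo 23.

Yes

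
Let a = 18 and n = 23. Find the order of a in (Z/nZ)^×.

11

The order of 18 must divide φ(23) = 23 − 1 = 22 = 2 · 11.
Divisors of 22: 1, 2, 11, 22.
Test each divisor d:
18^1 ≡ 18 (mod 23)
18^2 ≡ 2 (mod 23)
18^11 ≡ 1 (mod 23) ✓
The smallest such exponent is 11, so the order of 18 is 11.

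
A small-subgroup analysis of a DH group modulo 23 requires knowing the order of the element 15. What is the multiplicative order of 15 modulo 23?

Since 15 ∈ (Z/23Z)^×, its order divides φ(23) = 23 − 1 = 22 = 2 · 11.
Divisors of 22: 1, 2, 11, 22.
Compute 15^d (mod 23) for the divisors d until we hit 1:
15^1 ≡ 15 (mod 23)
15^2 ≡ 18 (mod 23)
15^11 ≡ 22 (mod 23)
15^22 ≡ 1 (mod 23) ✓
Hence ord(15) = 22.

22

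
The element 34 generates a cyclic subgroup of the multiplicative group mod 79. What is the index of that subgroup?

By Lagrange's theorem, ord_79(34) divides φ(79) = 79 − 1 = 78 = 2 · 3 · 13.
Divisors of 78: 1, 2, 3, 6, 13, 26, 39, 78.
Evaluate successive powers at the divisors of 78:
34^1 ≡ 34 (mod 79)
34^2 ≡ 50 (mod 79)
34^3 ≡ 41 (mod 79)
34^6 ≡ 22 (mod 79)
34^13 ≡ 24 (mod 79)
34^26 ≡ 23 (mod 79)
34^39 ≡ 78 (mod 79)
34^78 ≡ 1 (mod 79) ✓
The order of 34 is 78, so the subgroup it generates has 78 elements.
[(Z/79Z)^× : ⟨34⟩] = 78/78 = 1.

1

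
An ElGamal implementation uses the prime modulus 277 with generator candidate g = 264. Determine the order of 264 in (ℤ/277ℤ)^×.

23

The order of 264 must divide φ(277) = 277 − 1 = 276 = 2^2 · 3 · 23.
Divisors of 276: 1, 2, 3, 4, 6, 12, 23, 46, 69, 92, 138, 276.
Compute 264^d (mod 277) for the divisors d until we hit 1:
264^1 ≡ 264 (mod 277)
264^2 ≡ 169 (mod 277)
264^3 ≡ 19 (mod 277)
264^4 ≡ 30 (mod 277)
264^6 ≡ 84 (mod 277)
264^12 ≡ 131 (mod 277)
264^23 ≡ 1 (mod 277) ✓
The smallest such exponent is 23, so the order of 264 is 23.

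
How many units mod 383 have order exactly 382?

190

φ(383) = 383 − 1 = 382 = 2 · 191.
Since (Z/383Z)^× is cyclic of order 382, the number of elements of order d is φ(d) when d | 382 and 0 otherwise.
382 = 2 · 191 divides 382, and φ(382) = 190.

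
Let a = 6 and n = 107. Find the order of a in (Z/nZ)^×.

ord(6) | φ(107) = 107 − 1 = 106 = 2 · 53.
Divisors of 106: 1, 2, 53, 106.
Evaluate successive powers at the divisors of 106:
6^1 ≡ 6 (mod 107)
6^2 ≡ 36 (mod 107)
6^53 ≡ 106 (mod 107)
6^106 ≡ 1 (mod 107) ✓
The smallest such exponent is 106, so the order of 6 is 106.

106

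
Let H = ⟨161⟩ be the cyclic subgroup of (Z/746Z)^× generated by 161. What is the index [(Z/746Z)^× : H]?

3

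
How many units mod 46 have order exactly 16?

0

φ(46) = φ(2)·φ(23) = 1·22 = 22 = 2 · 11.
Since (Z/46Z)^× is cyclic of order 22, the number of elements of order d is φ(d) when d | 22 and 0 otherwise.
Since 16 ∤ 22, the count is 0.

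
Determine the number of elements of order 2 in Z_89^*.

φ(89) = 89 − 1 = 88 = 2^3 · 11.
(Z/89Z)^× is cyclic (|G| = 88); a cyclic group of order m has exactly φ(d) elements of each order d | m, and none otherwise.
2 | 88, and φ(2) = 2 − 1 = 1.

1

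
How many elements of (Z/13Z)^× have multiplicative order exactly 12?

4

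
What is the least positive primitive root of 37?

2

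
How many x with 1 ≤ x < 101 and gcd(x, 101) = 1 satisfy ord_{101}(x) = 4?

φ(101) = 101 − 1 = 100 = 2^2 · 5^2.
In a cyclic group of order 100, there are φ(d) elements of order d for each divisor d of 100, and zero for non-divisors.
4 = 2^2 divides 100, and φ(4) = 2.

2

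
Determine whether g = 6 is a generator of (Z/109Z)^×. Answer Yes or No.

φ(109) = 109 − 1 = 108 = 2^2 · 3^3.
It suffices to check that the order of 6 is not a proper divisor of 108: compute 6^(108/q) for q ∈ {2, 3}.
6^54 ≡ 108 (mod 109)  [q = 2: ≢ 1 ✓]
6^36 ≡ 63 (mod 109)  [q = 3: ≢ 1 ✓]
None equal 1, so ord_109(6) = 108: 6 is a primitive root.

Yes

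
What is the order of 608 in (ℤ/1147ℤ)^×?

45

By Lagrange's theorem, ord_1147(608) divides φ(1147) = φ(31·37) = (31−1)·(37−1) = 30·36 = 1080 = 2^3 · 3^3 · 5.
Divisors of 1080: 1, 2, 3, 4, 5, 6, 8, 9, 10, 12, 15, 18, 20, 24, 27, 30, 36, 40, 45, 54, 60, 72, 90, 108, 120, 135, 180, 216, 270, 360, 540, 1080.
Compute 608^d (mod 1147) for the divisors d until we hit 1:
608^1 ≡ 608
608^2 ≡ 330
608^3 ≡ 1062
608^4 ≡ 1082
608^5 ≡ 625
608^6 ≡ 343
608^8 ≡ 784
608^9 ≡ 667
608^10 ≡ 645
608^12 ≡ 655
608^15 ≡ 528
608^18 ≡ 1000
608^20 ≡ 811
608^24 ≡ 47
608^27 ≡ 593
608^30 ≡ 63
608^36 ≡ 963
608^40 ≡ 490
608^45 ≡ 1
The smallest such exponent is 45, so the order of 608 is 45.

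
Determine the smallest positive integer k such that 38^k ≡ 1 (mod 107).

ord(38) | φ(107) = 107 − 1 = 106 = 2 · 53.
Divisors of 106: 1, 2, 53, 106.
Test each divisor d:
38^1 ≡ 38 (mod 107)
38^2 ≡ 53 (mod 107)
38^53 ≡ 106 (mod 107)
38^106 ≡ 1 (mod 107) ✓
Hence ord(38) = 106.

106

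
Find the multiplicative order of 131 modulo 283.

94

Since 131 ∈ (Z/283Z)^×, its order divides φ(283) = 283 − 1 = 282 = 2 · 3 · 47.
Divisors of 282: 1, 2, 3, 6, 47, 94, 141, 282.
Test each divisor d:
131^1 ≡ 131 (mod 283)
131^2 ≡ 181 (mod 283)
131^3 ≡ 222 (mod 283)
131^6 ≡ 42 (mod 283)
131^47 ≡ 282 (mod 283)
131^94 ≡ 1 (mod 283) ✓
Hence ord(131) = 94.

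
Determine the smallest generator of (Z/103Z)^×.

5

φ(103) = 103 − 1 = 102 = 2 · 3 · 17.
Test candidates g = 2, 3, … against the prime factors q ∈ {2, 3, 17} of φ(103): g is a generator iff g^(102/q) ≢ 1 for every such q.
g = 2: 2^51 ≡ 1 — hits 1, so not a primitive root.
g = 3: 3^51 ≡ 102; 3^34 ≡ 1 — hits 1, so not a primitive root.
g = 4: 4^51 ≡ 1 — hits 1, so not a primitive root.
g = 5: 5^51 ≡ 102; 5^34 ≡ 56; 5^6 ≡ 72 — none is 1, so 5 is a primitive root.
Hence the least primitive root of 103 is 5.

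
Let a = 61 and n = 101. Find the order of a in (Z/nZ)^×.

The order of 61 must divide φ(101) = 101 − 1 = 100 = 2^2 · 5^2.
Divisors of 100: 1, 2, 4, 5, 10, 20, 25, 50, 100.
Compute 61^d (mod 101) for the divisors d until we hit 1:
61^1 ≡ 61 (mod 101)
61^2 ≡ 85 (mod 101)
61^4 ≡ 54 (mod 101)
61^5 ≡ 62 (mod 101)
61^10 ≡ 6 (mod 101)
61^20 ≡ 36 (mod 101)
61^25 ≡ 10 (mod 101)
61^50 ≡ 100 (mod 101)
61^100 ≡ 1 (mod 101) ✓
Therefore the multiplicative order of 61 modulo 101 is 100.

100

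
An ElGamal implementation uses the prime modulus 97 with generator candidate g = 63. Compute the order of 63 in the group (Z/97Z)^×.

32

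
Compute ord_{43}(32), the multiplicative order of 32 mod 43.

14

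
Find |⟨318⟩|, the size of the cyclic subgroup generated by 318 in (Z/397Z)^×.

18

ord(318) | φ(397) = 397 − 1 = 396 = 2^2 · 3^2 · 11.
Divisors of 396: 1, 2, 3, 4, 6, 9, 11, 12, 18, 22, 33, 36, 44, 66, 99, 132, 198, 396.
Evaluate successive powers at the divisors of 396:
318^1 ≡ 318 (mod 397)
318^2 ≡ 286 (mod 397)
318^3 ≡ 35 (mod 397)
318^4 ≡ 14 (mod 397)
318^6 ≡ 34 (mod 397)
318^9 ≡ 396 (mod 397)
318^11 ≡ 111 (mod 397)
318^12 ≡ 362 (mod 397)
318^18 ≡ 1 (mod 397) ✓
Hence ord(318) = 18.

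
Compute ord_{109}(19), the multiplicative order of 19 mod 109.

ord(19) | φ(109) = 109 − 1 = 108 = 2^2 · 3^3.
Divisors of 108: 1, 2, 3, 4, 6, 9, 12, 18, 27, 36, 54, 108.
Compute 19^d (mod 109) for the divisors d until we hit 1:
19^1 ≡ 19 (mod 109)
19^2 ≡ 34 (mod 109)
19^3 ≡ 101 (mod 109)
19^4 ≡ 66 (mod 109)
19^6 ≡ 64 (mod 109)
19^9 ≡ 33 (mod 109)
19^12 ≡ 63 (mod 109)
19^18 ≡ 108 (mod 109)
19^27 ≡ 76 (mod 109)
19^36 ≡ 1 (mod 109) ✓
Therefore the multiplicative order of 19 modulo 109 is 36.

36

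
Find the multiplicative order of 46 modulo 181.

10

Since 46 ∈ (Z/181Z)^×, its order divides φ(181) = 181 − 1 = 180 = 2^2 · 3^2 · 5.
Divisors of 180: 1, 2, 3, 4, 5, 6, 9, 10, 12, 15, 18, 20, 30, 36, 45, 60, 90, 180.
Compute 46^d (mod 181) for the divisors d until we hit 1:
46^1 ≡ 46 (mod 181)
46^2 ≡ 125 (mod 181)
46^3 ≡ 139 (mod 181)
46^4 ≡ 59 (mod 181)
46^5 ≡ 180 (mod 181)
46^6 ≡ 135 (mod 181)
46^9 ≡ 122 (mod 181)
46^10 ≡ 1 (mod 181) ✓
So ord_181(46) = 10.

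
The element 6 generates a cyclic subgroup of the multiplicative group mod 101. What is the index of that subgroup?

10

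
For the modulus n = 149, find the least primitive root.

2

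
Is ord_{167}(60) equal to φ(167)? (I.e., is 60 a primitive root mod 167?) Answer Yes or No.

φ(167) = 167 − 1 = 166 = 2 · 83.
It suffices to check that the order of 60 is not a proper divisor of 166: compute 60^(166/q) for q ∈ {2, 83}.
60^83 ≡ 166 (mod 167)  [q = 2: ≢ 1 ✓]
60^2 ≡ 93 (mod 167)  [q = 83: ≢ 1 ✓]
None equal 1, so ord_167(60) = 166: 60 is a primitive root.

Yes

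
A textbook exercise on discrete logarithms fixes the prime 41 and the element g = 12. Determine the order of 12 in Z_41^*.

40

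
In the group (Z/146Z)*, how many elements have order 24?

φ(146) = φ(2)·φ(73) = 1·72 = 72 = 2^3 · 3^2.
(Z/146Z)^× is cyclic (|G| = 72); a cyclic group of order m has exactly φ(d) elements of each order d | m, and none otherwise.
24 = 2^3 · 3 divides 72, and φ(24) = 8.

8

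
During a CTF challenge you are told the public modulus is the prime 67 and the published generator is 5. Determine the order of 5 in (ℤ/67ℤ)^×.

ord(5) | φ(67) = 67 − 1 = 66 = 2 · 3 · 11.
Divisors of 66: 1, 2, 3, 6, 11, 22, 33, 66.
Compute 5^d (mod 67) for the divisors d until we hit 1:
5^1 ≡ 5 (mod 67)
5^2 ≡ 25 (mod 67)
5^3 ≡ 58 (mod 67)
5^6 ≡ 14 (mod 67)
5^11 ≡ 66 (mod 67)
5^22 ≡ 1 (mod 67) ✓
Hence ord(5) = 22.

22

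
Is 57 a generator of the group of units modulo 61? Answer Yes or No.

No

φ(61) = 61 − 1 = 60 = 2^2 · 3 · 5.
57 is a primitive root mod 61 iff 57^(φ(61)/q) ≢ 1 for every prime q | φ(61), i.e. q ∈ {2, 3, 5}.
57^30 ≡ 1 (mod 61)  [q = 2: ≡ 1 ✗]
57^20 ≡ 13 (mod 61)  [q = 3: ≢ 1 ✓]
57^12 ≡ 20 (mod 61)  [q = 5: ≢ 1 ✓]
The check at q = 2 fails, so 57 generates a proper subgroup.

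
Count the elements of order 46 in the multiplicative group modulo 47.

22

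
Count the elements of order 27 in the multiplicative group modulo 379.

18

φ(379) = 379 − 1 = 378 = 2 · 3^3 · 7.
Since (Z/379Z)^× is cyclic of order 378, the number of elements of order d is φ(d) when d | 378 and 0 otherwise.
27 = 3^3 divides 378, and φ(27) = 18.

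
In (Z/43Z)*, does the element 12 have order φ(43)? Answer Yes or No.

Yes

φ(43) = 43 − 1 = 42 = 2 · 3 · 7.
An element g generates (Z/43Z)^× iff g^(42/q) ≢ 1 (mod 43) for each prime q ∈ {2, 3, 7}.
12^21 ≡ 42 (mod 43)  [q = 2: ≢ 1 ✓]
12^14 ≡ 36 (mod 43)  [q = 3: ≢ 1 ✓]
12^6 ≡ 21 (mod 43)  [q = 7: ≢ 1 ✓]
All checks pass, so 12 has order 42 and is a primitive root modulo 43.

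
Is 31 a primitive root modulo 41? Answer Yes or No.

No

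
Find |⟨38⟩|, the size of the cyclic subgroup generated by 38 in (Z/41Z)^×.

8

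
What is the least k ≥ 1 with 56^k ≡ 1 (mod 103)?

3

By Lagrange's theorem, ord_103(56) divides φ(103) = 103 − 1 = 102 = 2 · 3 · 17.
Divisors of 102: 1, 2, 3, 6, 17, 34, 51, 102.
Check 56^d mod 103 for each divisor in increasing order:
56^1 ≡ 56
56^2 ≡ 46
56^3 ≡ 1
The smallest such exponent is 3, so the order of 56 is 3.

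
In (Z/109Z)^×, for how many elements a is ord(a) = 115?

0

φ(109) = 109 − 1 = 108 = 2^2 · 3^3.
(Z/109Z)^× is cyclic (|G| = 108); a cyclic group of order m has exactly φ(d) elements of each order d | m, and none otherwise.
115 does not divide 108, so no element of (Z/109Z)^× has order 115.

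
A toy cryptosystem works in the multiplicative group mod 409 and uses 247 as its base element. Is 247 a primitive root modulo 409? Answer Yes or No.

No

φ(409) = 409 − 1 = 408 = 2^3 · 3 · 17.
It suffices to check that the order of 247 is not a proper divisor of 408: compute 247^(408/q) for q ∈ {2, 3, 17}.
247^204 ≡ 1 (mod 409)  [q = 2: ≡ 1 ✗]
247^136 ≡ 1 (mod 409)  [q = 3: ≡ 1 ✗]
247^24 ≡ 5 (mod 409)  [q = 17: ≢ 1 ✓]
The check at q = 2 fails, so 247 generates a proper subgroup.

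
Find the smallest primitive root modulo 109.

6

φ(109) = 109 − 1 = 108 = 2^2 · 3^3.
Test candidates g = 2, 3, … against the prime factors q ∈ {2, 3} of φ(109): g is a generator iff g^(108/q) ≢ 1 for every such q.
g = 2: 2^54 ≡ 108; 2^36 ≡ 1 — hits 1, so not a primitive root.
g = 3: 3^54 ≡ 1 — hits 1, so not a primitive root.
g = 4: 4^54 ≡ 1 — hits 1, so not a primitive root.
g = 5: 5^54 ≡ 1 — hits 1, so not a primitive root.
g = 6: 6^54 ≡ 108; 6^36 ≡ 63 — none is 1, so 6 is a primitive root.
Hence the least primitive root of 109 is 6.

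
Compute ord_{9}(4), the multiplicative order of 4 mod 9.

3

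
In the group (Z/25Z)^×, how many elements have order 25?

0

φ(25) = φ(5^2) = 5·(5−1) = 20 = 2^2 · 5.
(Z/25Z)^× is cyclic (|G| = 20); a cyclic group of order m has exactly φ(d) elements of each order d | m, and none otherwise.
25 does not divide 20, so no element of (Z/25Z)^× has order 25.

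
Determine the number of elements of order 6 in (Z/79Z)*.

φ(79) = 79 − 1 = 78 = 2 · 3 · 13.
In a cyclic group of order 78, there are φ(d) elements of order d for each divisor d of 78, and zero for non-divisors.
6 = 2 · 3 divides 78, and φ(6) = 2.

2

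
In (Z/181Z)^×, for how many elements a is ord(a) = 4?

2

φ(181) = 181 − 1 = 180 = 2^2 · 3^2 · 5.
(Z/181Z)^× is cyclic (|G| = 180); a cyclic group of order m has exactly φ(d) elements of each order d | m, and none otherwise.
4 = 2^2 divides 180, and φ(4) = 2.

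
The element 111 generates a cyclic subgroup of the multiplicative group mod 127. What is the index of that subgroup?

ord(111) | φ(127) = 127 − 1 = 126 = 2 · 3^2 · 7.
Divisors of 126: 1, 2, 3, 6, 7, 9, 14, 18, 21, 42, 63, 126.
Evaluate successive powers at the divisors of 126:
111^1 ≡ 111
111^2 ≡ 2
111^3 ≡ 95
111^6 ≡ 8
111^7 ≡ 126
111^9 ≡ 125
111^14 ≡ 1
The order of 111 is 14, so the subgroup it generates has 14 elements.
Index = |(Z/127Z)^×| / |⟨111⟩| = 126 / 14 = 9.

9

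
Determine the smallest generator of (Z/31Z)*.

3

φ(31) = 31 − 1 = 30 = 2 · 3 · 5.
Test candidates g = 2, 3, … against the prime factors q ∈ {2, 3, 5} of φ(31): g is a generator iff g^(30/q) ≢ 1 for every such q.
g = 2: 2^15 ≡ 1 — hits 1, so not a primitive root.
g = 3: 3^15 ≡ 30; 3^10 ≡ 25; 3^6 ≡ 16 — none is 1, so 3 is a primitive root.
So 3 is the smallest generator of (Z/31Z)^×.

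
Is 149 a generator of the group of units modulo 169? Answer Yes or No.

Yes

φ(169) = φ(13^2) = 13·(13−1) = 156 = 2^2 · 3 · 13.
149 is a primitive root mod 169 iff 149^(φ(169)/q) ≢ 1 for every prime q | φ(169), i.e. q ∈ {2, 3, 13}.
149^78 ≡ 168 (mod 169)  [q = 2: ≢ 1 ✓]
149^52 ≡ 22 (mod 169)  [q = 3: ≢ 1 ✓]
149^12 ≡ 92 (mod 169)  [q = 13: ≢ 1 ✓]
All checks pass, so 149 has order 156 and is a primitive root modulo 169.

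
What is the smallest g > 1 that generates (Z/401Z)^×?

3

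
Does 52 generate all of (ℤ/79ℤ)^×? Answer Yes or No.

φ(79) = 79 − 1 = 78 = 2 · 3 · 13.
52 is a primitive root mod 79 iff 52^(φ(79)/q) ≢ 1 for every prime q | φ(79), i.e. q ∈ {2, 3, 13}.
52^39 ≡ 1 (mod 79)  [q = 2: ≡ 1 ✗]
52^26 ≡ 1 (mod 79)  [q = 3: ≡ 1 ✗]
52^6 ≡ 65 (mod 79)  [q = 13: ≢ 1 ✓]
Since 52^39 ≡ 1, the order of 52 divides 39 < 78, so 52 is not a primitive root.

No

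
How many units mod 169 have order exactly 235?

0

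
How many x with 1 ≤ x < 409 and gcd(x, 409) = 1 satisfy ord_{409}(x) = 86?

0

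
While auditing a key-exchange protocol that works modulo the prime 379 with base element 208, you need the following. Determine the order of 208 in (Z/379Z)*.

The order of 208 must divide φ(379) = 379 − 1 = 378 = 2 · 3^3 · 7.
Divisors of 378: 1, 2, 3, 6, 7, 9, 14, 18, 21, 27, 42, 54, 63, 126, 189, 378.
Evaluate successive powers at the divisors of 378:
208^1 ≡ 208 (mod 379)
208^2 ≡ 58 (mod 379)
208^3 ≡ 315 (mod 379)
208^6 ≡ 306 (mod 379)
208^7 ≡ 355 (mod 379)
208^9 ≡ 124 (mod 379)
208^14 ≡ 197 (mod 379)
208^18 ≡ 216 (mod 379)
208^21 ≡ 199 (mod 379)
208^27 ≡ 254 (mod 379)
208^42 ≡ 185 (mod 379)
208^54 ≡ 86 (mod 379)
208^63 ≡ 52 (mod 379)
208^126 ≡ 51 (mod 379)
208^189 ≡ 378 (mod 379)
208^378 ≡ 1 (mod 379) ✓
Therefore the multiplicative order of 208 modulo 379 is 378.

378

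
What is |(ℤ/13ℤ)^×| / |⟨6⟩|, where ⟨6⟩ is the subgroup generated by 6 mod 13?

ord(6) | φ(13) = 13 − 1 = 12 = 2^2 · 3.
Divisors of 12: 1, 2, 3, 4, 6, 12.
Compute 6^d (mod 13) for the divisors d until we hit 1:
6^1 ≡ 6 (mod 13)
6^2 ≡ 10 (mod 13)
6^3 ≡ 8 (mod 13)
6^4 ≡ 9 (mod 13)
6^6 ≡ 12 (mod 13)
6^12 ≡ 1 (mod 13) ✓
The order of 6 is 12, so the subgroup it generates has 12 elements.
Index = |(Z/13Z)^×| / |⟨6⟩| = 12 / 12 = 1.

1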